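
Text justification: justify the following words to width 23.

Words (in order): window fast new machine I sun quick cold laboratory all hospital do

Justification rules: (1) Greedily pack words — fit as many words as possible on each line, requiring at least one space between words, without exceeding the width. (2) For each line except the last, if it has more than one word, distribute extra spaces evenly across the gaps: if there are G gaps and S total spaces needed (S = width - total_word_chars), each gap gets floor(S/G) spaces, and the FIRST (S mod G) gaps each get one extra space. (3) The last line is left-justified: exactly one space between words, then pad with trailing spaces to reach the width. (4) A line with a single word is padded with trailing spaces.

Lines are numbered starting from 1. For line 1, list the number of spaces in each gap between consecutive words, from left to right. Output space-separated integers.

Answer: 1 1 1

Derivation:
Line 1: ['window', 'fast', 'new', 'machine'] (min_width=23, slack=0)
Line 2: ['I', 'sun', 'quick', 'cold'] (min_width=16, slack=7)
Line 3: ['laboratory', 'all', 'hospital'] (min_width=23, slack=0)
Line 4: ['do'] (min_width=2, slack=21)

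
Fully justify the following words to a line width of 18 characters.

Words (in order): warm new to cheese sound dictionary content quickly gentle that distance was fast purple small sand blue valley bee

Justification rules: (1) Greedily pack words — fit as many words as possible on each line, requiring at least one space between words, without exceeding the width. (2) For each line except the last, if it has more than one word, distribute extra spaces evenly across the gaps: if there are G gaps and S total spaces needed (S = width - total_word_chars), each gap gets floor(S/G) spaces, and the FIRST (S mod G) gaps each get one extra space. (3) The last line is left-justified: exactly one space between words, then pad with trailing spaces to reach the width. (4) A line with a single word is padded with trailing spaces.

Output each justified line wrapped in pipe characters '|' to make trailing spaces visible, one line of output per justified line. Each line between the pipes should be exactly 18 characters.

Line 1: ['warm', 'new', 'to', 'cheese'] (min_width=18, slack=0)
Line 2: ['sound', 'dictionary'] (min_width=16, slack=2)
Line 3: ['content', 'quickly'] (min_width=15, slack=3)
Line 4: ['gentle', 'that'] (min_width=11, slack=7)
Line 5: ['distance', 'was', 'fast'] (min_width=17, slack=1)
Line 6: ['purple', 'small', 'sand'] (min_width=17, slack=1)
Line 7: ['blue', 'valley', 'bee'] (min_width=15, slack=3)

Answer: |warm new to cheese|
|sound   dictionary|
|content    quickly|
|gentle        that|
|distance  was fast|
|purple  small sand|
|blue valley bee   |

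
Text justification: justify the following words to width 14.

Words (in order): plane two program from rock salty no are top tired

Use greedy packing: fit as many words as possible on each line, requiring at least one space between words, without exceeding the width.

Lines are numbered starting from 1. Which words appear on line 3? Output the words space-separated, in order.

Line 1: ['plane', 'two'] (min_width=9, slack=5)
Line 2: ['program', 'from'] (min_width=12, slack=2)
Line 3: ['rock', 'salty', 'no'] (min_width=13, slack=1)
Line 4: ['are', 'top', 'tired'] (min_width=13, slack=1)

Answer: rock salty no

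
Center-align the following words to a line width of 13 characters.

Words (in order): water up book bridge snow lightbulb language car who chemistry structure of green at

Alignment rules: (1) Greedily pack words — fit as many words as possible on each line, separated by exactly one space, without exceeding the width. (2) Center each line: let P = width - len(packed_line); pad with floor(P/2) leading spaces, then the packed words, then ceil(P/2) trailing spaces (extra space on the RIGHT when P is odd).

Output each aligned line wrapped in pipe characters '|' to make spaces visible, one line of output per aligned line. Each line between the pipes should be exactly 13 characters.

Line 1: ['water', 'up', 'book'] (min_width=13, slack=0)
Line 2: ['bridge', 'snow'] (min_width=11, slack=2)
Line 3: ['lightbulb'] (min_width=9, slack=4)
Line 4: ['language', 'car'] (min_width=12, slack=1)
Line 5: ['who', 'chemistry'] (min_width=13, slack=0)
Line 6: ['structure', 'of'] (min_width=12, slack=1)
Line 7: ['green', 'at'] (min_width=8, slack=5)

Answer: |water up book|
| bridge snow |
|  lightbulb  |
|language car |
|who chemistry|
|structure of |
|  green at   |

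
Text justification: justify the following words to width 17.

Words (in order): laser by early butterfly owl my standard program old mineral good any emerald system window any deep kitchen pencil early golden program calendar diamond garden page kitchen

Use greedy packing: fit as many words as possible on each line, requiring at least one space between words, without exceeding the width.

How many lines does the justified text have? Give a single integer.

Line 1: ['laser', 'by', 'early'] (min_width=14, slack=3)
Line 2: ['butterfly', 'owl', 'my'] (min_width=16, slack=1)
Line 3: ['standard', 'program'] (min_width=16, slack=1)
Line 4: ['old', 'mineral', 'good'] (min_width=16, slack=1)
Line 5: ['any', 'emerald'] (min_width=11, slack=6)
Line 6: ['system', 'window', 'any'] (min_width=17, slack=0)
Line 7: ['deep', 'kitchen'] (min_width=12, slack=5)
Line 8: ['pencil', 'early'] (min_width=12, slack=5)
Line 9: ['golden', 'program'] (min_width=14, slack=3)
Line 10: ['calendar', 'diamond'] (min_width=16, slack=1)
Line 11: ['garden', 'page'] (min_width=11, slack=6)
Line 12: ['kitchen'] (min_width=7, slack=10)
Total lines: 12

Answer: 12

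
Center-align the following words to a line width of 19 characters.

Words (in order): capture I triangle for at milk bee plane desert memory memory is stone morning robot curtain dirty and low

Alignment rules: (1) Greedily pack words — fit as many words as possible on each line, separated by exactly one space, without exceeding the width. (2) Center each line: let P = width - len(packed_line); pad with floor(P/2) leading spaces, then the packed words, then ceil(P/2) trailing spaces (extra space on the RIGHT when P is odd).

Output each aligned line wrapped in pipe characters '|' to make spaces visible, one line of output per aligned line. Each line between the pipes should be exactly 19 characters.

Line 1: ['capture', 'I', 'triangle'] (min_width=18, slack=1)
Line 2: ['for', 'at', 'milk', 'bee'] (min_width=15, slack=4)
Line 3: ['plane', 'desert', 'memory'] (min_width=19, slack=0)
Line 4: ['memory', 'is', 'stone'] (min_width=15, slack=4)
Line 5: ['morning', 'robot'] (min_width=13, slack=6)
Line 6: ['curtain', 'dirty', 'and'] (min_width=17, slack=2)
Line 7: ['low'] (min_width=3, slack=16)

Answer: |capture I triangle |
|  for at milk bee  |
|plane desert memory|
|  memory is stone  |
|   morning robot   |
| curtain dirty and |
|        low        |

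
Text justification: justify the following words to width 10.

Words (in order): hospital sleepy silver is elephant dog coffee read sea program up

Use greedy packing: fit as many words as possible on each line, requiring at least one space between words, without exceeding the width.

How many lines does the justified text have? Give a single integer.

Answer: 7

Derivation:
Line 1: ['hospital'] (min_width=8, slack=2)
Line 2: ['sleepy'] (min_width=6, slack=4)
Line 3: ['silver', 'is'] (min_width=9, slack=1)
Line 4: ['elephant'] (min_width=8, slack=2)
Line 5: ['dog', 'coffee'] (min_width=10, slack=0)
Line 6: ['read', 'sea'] (min_width=8, slack=2)
Line 7: ['program', 'up'] (min_width=10, slack=0)
Total lines: 7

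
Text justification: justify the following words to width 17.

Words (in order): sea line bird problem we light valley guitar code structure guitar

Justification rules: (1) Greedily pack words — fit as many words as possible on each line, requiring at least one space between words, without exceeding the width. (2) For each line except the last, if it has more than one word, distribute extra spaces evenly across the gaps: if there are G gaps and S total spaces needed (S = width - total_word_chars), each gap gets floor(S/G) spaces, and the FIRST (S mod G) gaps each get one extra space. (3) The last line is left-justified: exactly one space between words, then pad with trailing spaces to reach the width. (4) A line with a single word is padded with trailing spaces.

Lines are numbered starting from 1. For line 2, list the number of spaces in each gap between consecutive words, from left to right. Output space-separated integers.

Answer: 2 1

Derivation:
Line 1: ['sea', 'line', 'bird'] (min_width=13, slack=4)
Line 2: ['problem', 'we', 'light'] (min_width=16, slack=1)
Line 3: ['valley', 'guitar'] (min_width=13, slack=4)
Line 4: ['code', 'structure'] (min_width=14, slack=3)
Line 5: ['guitar'] (min_width=6, slack=11)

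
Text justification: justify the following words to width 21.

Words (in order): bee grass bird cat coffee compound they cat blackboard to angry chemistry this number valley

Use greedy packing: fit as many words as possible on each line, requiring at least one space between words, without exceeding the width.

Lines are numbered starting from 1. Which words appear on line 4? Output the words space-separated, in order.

Answer: angry chemistry this

Derivation:
Line 1: ['bee', 'grass', 'bird', 'cat'] (min_width=18, slack=3)
Line 2: ['coffee', 'compound', 'they'] (min_width=20, slack=1)
Line 3: ['cat', 'blackboard', 'to'] (min_width=17, slack=4)
Line 4: ['angry', 'chemistry', 'this'] (min_width=20, slack=1)
Line 5: ['number', 'valley'] (min_width=13, slack=8)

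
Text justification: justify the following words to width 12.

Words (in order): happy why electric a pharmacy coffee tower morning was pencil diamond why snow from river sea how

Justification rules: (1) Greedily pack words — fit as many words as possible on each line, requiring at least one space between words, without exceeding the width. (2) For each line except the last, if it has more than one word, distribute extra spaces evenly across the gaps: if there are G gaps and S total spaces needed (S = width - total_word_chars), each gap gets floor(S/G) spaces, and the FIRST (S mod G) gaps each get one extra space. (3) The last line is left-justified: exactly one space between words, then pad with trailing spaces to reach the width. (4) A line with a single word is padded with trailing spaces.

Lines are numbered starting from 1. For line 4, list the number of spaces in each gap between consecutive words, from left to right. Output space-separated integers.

Answer: 1

Derivation:
Line 1: ['happy', 'why'] (min_width=9, slack=3)
Line 2: ['electric', 'a'] (min_width=10, slack=2)
Line 3: ['pharmacy'] (min_width=8, slack=4)
Line 4: ['coffee', 'tower'] (min_width=12, slack=0)
Line 5: ['morning', 'was'] (min_width=11, slack=1)
Line 6: ['pencil'] (min_width=6, slack=6)
Line 7: ['diamond', 'why'] (min_width=11, slack=1)
Line 8: ['snow', 'from'] (min_width=9, slack=3)
Line 9: ['river', 'sea'] (min_width=9, slack=3)
Line 10: ['how'] (min_width=3, slack=9)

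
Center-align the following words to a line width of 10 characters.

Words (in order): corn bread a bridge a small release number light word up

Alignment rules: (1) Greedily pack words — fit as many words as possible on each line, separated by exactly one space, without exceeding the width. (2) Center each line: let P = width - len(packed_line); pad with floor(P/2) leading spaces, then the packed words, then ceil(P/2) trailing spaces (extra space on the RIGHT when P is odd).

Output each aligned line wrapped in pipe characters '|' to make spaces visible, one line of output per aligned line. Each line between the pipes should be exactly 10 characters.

Line 1: ['corn', 'bread'] (min_width=10, slack=0)
Line 2: ['a', 'bridge', 'a'] (min_width=10, slack=0)
Line 3: ['small'] (min_width=5, slack=5)
Line 4: ['release'] (min_width=7, slack=3)
Line 5: ['number'] (min_width=6, slack=4)
Line 6: ['light', 'word'] (min_width=10, slack=0)
Line 7: ['up'] (min_width=2, slack=8)

Answer: |corn bread|
|a bridge a|
|  small   |
| release  |
|  number  |
|light word|
|    up    |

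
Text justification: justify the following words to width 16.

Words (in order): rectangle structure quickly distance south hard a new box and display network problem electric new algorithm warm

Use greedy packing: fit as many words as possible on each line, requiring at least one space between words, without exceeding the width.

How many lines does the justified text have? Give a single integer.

Line 1: ['rectangle'] (min_width=9, slack=7)
Line 2: ['structure'] (min_width=9, slack=7)
Line 3: ['quickly', 'distance'] (min_width=16, slack=0)
Line 4: ['south', 'hard', 'a', 'new'] (min_width=16, slack=0)
Line 5: ['box', 'and', 'display'] (min_width=15, slack=1)
Line 6: ['network', 'problem'] (min_width=15, slack=1)
Line 7: ['electric', 'new'] (min_width=12, slack=4)
Line 8: ['algorithm', 'warm'] (min_width=14, slack=2)
Total lines: 8

Answer: 8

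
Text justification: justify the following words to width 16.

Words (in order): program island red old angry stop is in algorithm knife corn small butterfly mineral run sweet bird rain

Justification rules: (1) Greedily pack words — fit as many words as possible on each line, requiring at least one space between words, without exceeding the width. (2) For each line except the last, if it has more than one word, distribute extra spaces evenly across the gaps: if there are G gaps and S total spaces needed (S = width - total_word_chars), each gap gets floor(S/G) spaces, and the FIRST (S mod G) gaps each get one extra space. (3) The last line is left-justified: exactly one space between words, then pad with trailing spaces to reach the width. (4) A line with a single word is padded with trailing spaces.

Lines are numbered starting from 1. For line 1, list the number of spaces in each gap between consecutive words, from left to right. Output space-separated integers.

Line 1: ['program', 'island'] (min_width=14, slack=2)
Line 2: ['red', 'old', 'angry'] (min_width=13, slack=3)
Line 3: ['stop', 'is', 'in'] (min_width=10, slack=6)
Line 4: ['algorithm', 'knife'] (min_width=15, slack=1)
Line 5: ['corn', 'small'] (min_width=10, slack=6)
Line 6: ['butterfly'] (min_width=9, slack=7)
Line 7: ['mineral', 'run'] (min_width=11, slack=5)
Line 8: ['sweet', 'bird', 'rain'] (min_width=15, slack=1)

Answer: 3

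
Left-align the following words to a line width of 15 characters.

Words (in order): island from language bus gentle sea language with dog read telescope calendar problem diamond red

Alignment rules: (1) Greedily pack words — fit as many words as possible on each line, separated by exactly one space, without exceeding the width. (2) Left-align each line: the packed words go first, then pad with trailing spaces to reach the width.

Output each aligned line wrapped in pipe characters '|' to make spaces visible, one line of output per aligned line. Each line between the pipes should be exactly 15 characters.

Answer: |island from    |
|language bus   |
|gentle sea     |
|language with  |
|dog read       |
|telescope      |
|calendar       |
|problem diamond|
|red            |

Derivation:
Line 1: ['island', 'from'] (min_width=11, slack=4)
Line 2: ['language', 'bus'] (min_width=12, slack=3)
Line 3: ['gentle', 'sea'] (min_width=10, slack=5)
Line 4: ['language', 'with'] (min_width=13, slack=2)
Line 5: ['dog', 'read'] (min_width=8, slack=7)
Line 6: ['telescope'] (min_width=9, slack=6)
Line 7: ['calendar'] (min_width=8, slack=7)
Line 8: ['problem', 'diamond'] (min_width=15, slack=0)
Line 9: ['red'] (min_width=3, slack=12)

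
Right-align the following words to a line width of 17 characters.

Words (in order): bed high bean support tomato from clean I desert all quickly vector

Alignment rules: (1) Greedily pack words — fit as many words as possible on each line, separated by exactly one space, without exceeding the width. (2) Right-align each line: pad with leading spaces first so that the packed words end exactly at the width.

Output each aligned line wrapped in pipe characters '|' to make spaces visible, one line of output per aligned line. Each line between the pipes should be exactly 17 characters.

Line 1: ['bed', 'high', 'bean'] (min_width=13, slack=4)
Line 2: ['support', 'tomato'] (min_width=14, slack=3)
Line 3: ['from', 'clean', 'I'] (min_width=12, slack=5)
Line 4: ['desert', 'all'] (min_width=10, slack=7)
Line 5: ['quickly', 'vector'] (min_width=14, slack=3)

Answer: |    bed high bean|
|   support tomato|
|     from clean I|
|       desert all|
|   quickly vector|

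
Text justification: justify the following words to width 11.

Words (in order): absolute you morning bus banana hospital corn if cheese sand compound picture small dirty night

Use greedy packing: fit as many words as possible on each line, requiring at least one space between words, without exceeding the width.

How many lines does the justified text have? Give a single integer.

Answer: 10

Derivation:
Line 1: ['absolute'] (min_width=8, slack=3)
Line 2: ['you', 'morning'] (min_width=11, slack=0)
Line 3: ['bus', 'banana'] (min_width=10, slack=1)
Line 4: ['hospital'] (min_width=8, slack=3)
Line 5: ['corn', 'if'] (min_width=7, slack=4)
Line 6: ['cheese', 'sand'] (min_width=11, slack=0)
Line 7: ['compound'] (min_width=8, slack=3)
Line 8: ['picture'] (min_width=7, slack=4)
Line 9: ['small', 'dirty'] (min_width=11, slack=0)
Line 10: ['night'] (min_width=5, slack=6)
Total lines: 10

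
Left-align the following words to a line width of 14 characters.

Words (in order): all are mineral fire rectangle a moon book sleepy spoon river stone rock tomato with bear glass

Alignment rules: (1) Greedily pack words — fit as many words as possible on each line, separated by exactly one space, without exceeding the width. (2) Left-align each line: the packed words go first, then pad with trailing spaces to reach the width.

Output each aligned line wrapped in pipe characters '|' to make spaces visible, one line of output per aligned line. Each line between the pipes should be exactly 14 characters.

Answer: |all are       |
|mineral fire  |
|rectangle a   |
|moon book     |
|sleepy spoon  |
|river stone   |
|rock tomato   |
|with bear     |
|glass         |

Derivation:
Line 1: ['all', 'are'] (min_width=7, slack=7)
Line 2: ['mineral', 'fire'] (min_width=12, slack=2)
Line 3: ['rectangle', 'a'] (min_width=11, slack=3)
Line 4: ['moon', 'book'] (min_width=9, slack=5)
Line 5: ['sleepy', 'spoon'] (min_width=12, slack=2)
Line 6: ['river', 'stone'] (min_width=11, slack=3)
Line 7: ['rock', 'tomato'] (min_width=11, slack=3)
Line 8: ['with', 'bear'] (min_width=9, slack=5)
Line 9: ['glass'] (min_width=5, slack=9)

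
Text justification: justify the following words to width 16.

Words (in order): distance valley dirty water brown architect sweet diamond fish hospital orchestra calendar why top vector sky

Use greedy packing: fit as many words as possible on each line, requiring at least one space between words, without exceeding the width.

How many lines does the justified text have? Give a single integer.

Line 1: ['distance', 'valley'] (min_width=15, slack=1)
Line 2: ['dirty', 'water'] (min_width=11, slack=5)
Line 3: ['brown', 'architect'] (min_width=15, slack=1)
Line 4: ['sweet', 'diamond'] (min_width=13, slack=3)
Line 5: ['fish', 'hospital'] (min_width=13, slack=3)
Line 6: ['orchestra'] (min_width=9, slack=7)
Line 7: ['calendar', 'why', 'top'] (min_width=16, slack=0)
Line 8: ['vector', 'sky'] (min_width=10, slack=6)
Total lines: 8

Answer: 8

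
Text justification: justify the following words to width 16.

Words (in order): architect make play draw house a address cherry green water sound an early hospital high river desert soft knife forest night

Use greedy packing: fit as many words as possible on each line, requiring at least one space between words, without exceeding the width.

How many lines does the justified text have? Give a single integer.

Answer: 9

Derivation:
Line 1: ['architect', 'make'] (min_width=14, slack=2)
Line 2: ['play', 'draw', 'house'] (min_width=15, slack=1)
Line 3: ['a', 'address', 'cherry'] (min_width=16, slack=0)
Line 4: ['green', 'water'] (min_width=11, slack=5)
Line 5: ['sound', 'an', 'early'] (min_width=14, slack=2)
Line 6: ['hospital', 'high'] (min_width=13, slack=3)
Line 7: ['river', 'desert'] (min_width=12, slack=4)
Line 8: ['soft', 'knife'] (min_width=10, slack=6)
Line 9: ['forest', 'night'] (min_width=12, slack=4)
Total lines: 9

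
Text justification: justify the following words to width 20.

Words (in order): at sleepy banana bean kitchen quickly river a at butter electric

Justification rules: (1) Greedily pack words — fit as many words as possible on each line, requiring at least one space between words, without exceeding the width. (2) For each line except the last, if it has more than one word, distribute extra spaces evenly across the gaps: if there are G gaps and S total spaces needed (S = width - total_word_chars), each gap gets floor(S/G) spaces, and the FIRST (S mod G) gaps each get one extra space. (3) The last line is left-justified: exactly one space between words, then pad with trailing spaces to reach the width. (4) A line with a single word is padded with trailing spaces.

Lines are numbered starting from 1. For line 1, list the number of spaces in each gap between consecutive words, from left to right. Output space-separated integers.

Answer: 3 3

Derivation:
Line 1: ['at', 'sleepy', 'banana'] (min_width=16, slack=4)
Line 2: ['bean', 'kitchen', 'quickly'] (min_width=20, slack=0)
Line 3: ['river', 'a', 'at', 'butter'] (min_width=17, slack=3)
Line 4: ['electric'] (min_width=8, slack=12)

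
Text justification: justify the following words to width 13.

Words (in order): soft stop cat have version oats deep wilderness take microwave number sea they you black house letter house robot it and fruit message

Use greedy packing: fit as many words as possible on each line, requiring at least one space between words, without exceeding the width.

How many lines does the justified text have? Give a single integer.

Line 1: ['soft', 'stop', 'cat'] (min_width=13, slack=0)
Line 2: ['have', 'version'] (min_width=12, slack=1)
Line 3: ['oats', 'deep'] (min_width=9, slack=4)
Line 4: ['wilderness'] (min_width=10, slack=3)
Line 5: ['take'] (min_width=4, slack=9)
Line 6: ['microwave'] (min_width=9, slack=4)
Line 7: ['number', 'sea'] (min_width=10, slack=3)
Line 8: ['they', 'you'] (min_width=8, slack=5)
Line 9: ['black', 'house'] (min_width=11, slack=2)
Line 10: ['letter', 'house'] (min_width=12, slack=1)
Line 11: ['robot', 'it', 'and'] (min_width=12, slack=1)
Line 12: ['fruit', 'message'] (min_width=13, slack=0)
Total lines: 12

Answer: 12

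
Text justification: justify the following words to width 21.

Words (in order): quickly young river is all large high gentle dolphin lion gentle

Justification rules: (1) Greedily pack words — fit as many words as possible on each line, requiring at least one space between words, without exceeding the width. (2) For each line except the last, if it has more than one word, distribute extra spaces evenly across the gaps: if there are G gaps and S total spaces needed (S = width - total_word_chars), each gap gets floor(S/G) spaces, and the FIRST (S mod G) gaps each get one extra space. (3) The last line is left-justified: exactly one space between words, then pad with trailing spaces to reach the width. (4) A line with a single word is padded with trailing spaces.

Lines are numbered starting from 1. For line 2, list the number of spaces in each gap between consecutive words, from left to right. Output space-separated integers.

Line 1: ['quickly', 'young', 'river'] (min_width=19, slack=2)
Line 2: ['is', 'all', 'large', 'high'] (min_width=17, slack=4)
Line 3: ['gentle', 'dolphin', 'lion'] (min_width=19, slack=2)
Line 4: ['gentle'] (min_width=6, slack=15)

Answer: 3 2 2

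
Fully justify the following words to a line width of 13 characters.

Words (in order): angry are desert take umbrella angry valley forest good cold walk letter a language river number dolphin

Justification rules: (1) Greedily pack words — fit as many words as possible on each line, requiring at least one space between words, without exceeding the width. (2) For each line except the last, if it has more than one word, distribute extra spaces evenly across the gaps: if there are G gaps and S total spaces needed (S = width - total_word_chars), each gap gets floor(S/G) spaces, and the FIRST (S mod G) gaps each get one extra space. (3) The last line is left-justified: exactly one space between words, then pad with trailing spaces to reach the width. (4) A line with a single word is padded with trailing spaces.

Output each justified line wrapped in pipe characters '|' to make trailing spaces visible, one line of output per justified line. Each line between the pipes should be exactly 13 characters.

Line 1: ['angry', 'are'] (min_width=9, slack=4)
Line 2: ['desert', 'take'] (min_width=11, slack=2)
Line 3: ['umbrella'] (min_width=8, slack=5)
Line 4: ['angry', 'valley'] (min_width=12, slack=1)
Line 5: ['forest', 'good'] (min_width=11, slack=2)
Line 6: ['cold', 'walk'] (min_width=9, slack=4)
Line 7: ['letter', 'a'] (min_width=8, slack=5)
Line 8: ['language'] (min_width=8, slack=5)
Line 9: ['river', 'number'] (min_width=12, slack=1)
Line 10: ['dolphin'] (min_width=7, slack=6)

Answer: |angry     are|
|desert   take|
|umbrella     |
|angry  valley|
|forest   good|
|cold     walk|
|letter      a|
|language     |
|river  number|
|dolphin      |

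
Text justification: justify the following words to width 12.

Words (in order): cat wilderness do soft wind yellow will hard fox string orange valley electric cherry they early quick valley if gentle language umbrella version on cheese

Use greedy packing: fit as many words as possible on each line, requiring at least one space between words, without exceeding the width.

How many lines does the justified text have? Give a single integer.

Answer: 17

Derivation:
Line 1: ['cat'] (min_width=3, slack=9)
Line 2: ['wilderness'] (min_width=10, slack=2)
Line 3: ['do', 'soft', 'wind'] (min_width=12, slack=0)
Line 4: ['yellow', 'will'] (min_width=11, slack=1)
Line 5: ['hard', 'fox'] (min_width=8, slack=4)
Line 6: ['string'] (min_width=6, slack=6)
Line 7: ['orange'] (min_width=6, slack=6)
Line 8: ['valley'] (min_width=6, slack=6)
Line 9: ['electric'] (min_width=8, slack=4)
Line 10: ['cherry', 'they'] (min_width=11, slack=1)
Line 11: ['early', 'quick'] (min_width=11, slack=1)
Line 12: ['valley', 'if'] (min_width=9, slack=3)
Line 13: ['gentle'] (min_width=6, slack=6)
Line 14: ['language'] (min_width=8, slack=4)
Line 15: ['umbrella'] (min_width=8, slack=4)
Line 16: ['version', 'on'] (min_width=10, slack=2)
Line 17: ['cheese'] (min_width=6, slack=6)
Total lines: 17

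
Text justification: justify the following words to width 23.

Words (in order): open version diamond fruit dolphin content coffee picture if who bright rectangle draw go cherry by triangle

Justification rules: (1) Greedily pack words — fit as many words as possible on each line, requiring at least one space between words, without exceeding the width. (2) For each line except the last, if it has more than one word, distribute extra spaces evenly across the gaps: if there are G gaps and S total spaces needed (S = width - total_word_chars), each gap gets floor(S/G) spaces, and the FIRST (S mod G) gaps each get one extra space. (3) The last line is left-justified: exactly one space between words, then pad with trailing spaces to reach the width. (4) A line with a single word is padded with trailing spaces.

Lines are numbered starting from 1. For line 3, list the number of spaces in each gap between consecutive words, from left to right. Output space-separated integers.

Answer: 2 2 1

Derivation:
Line 1: ['open', 'version', 'diamond'] (min_width=20, slack=3)
Line 2: ['fruit', 'dolphin', 'content'] (min_width=21, slack=2)
Line 3: ['coffee', 'picture', 'if', 'who'] (min_width=21, slack=2)
Line 4: ['bright', 'rectangle', 'draw'] (min_width=21, slack=2)
Line 5: ['go', 'cherry', 'by', 'triangle'] (min_width=21, slack=2)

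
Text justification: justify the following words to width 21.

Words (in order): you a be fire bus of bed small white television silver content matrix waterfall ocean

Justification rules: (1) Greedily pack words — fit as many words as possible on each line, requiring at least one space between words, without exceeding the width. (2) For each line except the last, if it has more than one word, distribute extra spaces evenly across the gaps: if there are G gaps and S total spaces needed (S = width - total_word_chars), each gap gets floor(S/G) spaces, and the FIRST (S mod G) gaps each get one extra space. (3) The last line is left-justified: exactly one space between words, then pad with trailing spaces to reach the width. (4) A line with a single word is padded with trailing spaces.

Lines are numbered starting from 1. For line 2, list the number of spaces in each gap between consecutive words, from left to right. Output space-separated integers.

Answer: 4 4

Derivation:
Line 1: ['you', 'a', 'be', 'fire', 'bus', 'of'] (min_width=20, slack=1)
Line 2: ['bed', 'small', 'white'] (min_width=15, slack=6)
Line 3: ['television', 'silver'] (min_width=17, slack=4)
Line 4: ['content', 'matrix'] (min_width=14, slack=7)
Line 5: ['waterfall', 'ocean'] (min_width=15, slack=6)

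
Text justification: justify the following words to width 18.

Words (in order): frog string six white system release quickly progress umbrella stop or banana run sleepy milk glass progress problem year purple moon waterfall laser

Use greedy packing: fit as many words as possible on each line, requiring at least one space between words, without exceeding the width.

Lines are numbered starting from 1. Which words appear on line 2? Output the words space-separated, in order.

Answer: white system

Derivation:
Line 1: ['frog', 'string', 'six'] (min_width=15, slack=3)
Line 2: ['white', 'system'] (min_width=12, slack=6)
Line 3: ['release', 'quickly'] (min_width=15, slack=3)
Line 4: ['progress', 'umbrella'] (min_width=17, slack=1)
Line 5: ['stop', 'or', 'banana', 'run'] (min_width=18, slack=0)
Line 6: ['sleepy', 'milk', 'glass'] (min_width=17, slack=1)
Line 7: ['progress', 'problem'] (min_width=16, slack=2)
Line 8: ['year', 'purple', 'moon'] (min_width=16, slack=2)
Line 9: ['waterfall', 'laser'] (min_width=15, slack=3)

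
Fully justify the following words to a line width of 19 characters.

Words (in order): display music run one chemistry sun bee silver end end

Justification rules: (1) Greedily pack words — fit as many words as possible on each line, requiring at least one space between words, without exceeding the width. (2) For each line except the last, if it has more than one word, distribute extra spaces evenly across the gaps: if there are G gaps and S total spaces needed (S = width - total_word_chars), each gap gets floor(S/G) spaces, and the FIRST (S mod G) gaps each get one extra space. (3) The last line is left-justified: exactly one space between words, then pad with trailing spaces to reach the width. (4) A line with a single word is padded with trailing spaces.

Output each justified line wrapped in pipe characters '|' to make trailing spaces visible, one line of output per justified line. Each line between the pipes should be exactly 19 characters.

Line 1: ['display', 'music', 'run'] (min_width=17, slack=2)
Line 2: ['one', 'chemistry', 'sun'] (min_width=17, slack=2)
Line 3: ['bee', 'silver', 'end', 'end'] (min_width=18, slack=1)

Answer: |display  music  run|
|one  chemistry  sun|
|bee silver end end |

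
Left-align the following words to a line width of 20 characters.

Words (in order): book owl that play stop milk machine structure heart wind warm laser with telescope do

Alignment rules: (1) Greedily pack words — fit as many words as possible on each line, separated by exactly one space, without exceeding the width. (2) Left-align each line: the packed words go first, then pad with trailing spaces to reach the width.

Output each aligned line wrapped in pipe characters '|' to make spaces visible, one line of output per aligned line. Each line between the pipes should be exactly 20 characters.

Line 1: ['book', 'owl', 'that', 'play'] (min_width=18, slack=2)
Line 2: ['stop', 'milk', 'machine'] (min_width=17, slack=3)
Line 3: ['structure', 'heart', 'wind'] (min_width=20, slack=0)
Line 4: ['warm', 'laser', 'with'] (min_width=15, slack=5)
Line 5: ['telescope', 'do'] (min_width=12, slack=8)

Answer: |book owl that play  |
|stop milk machine   |
|structure heart wind|
|warm laser with     |
|telescope do        |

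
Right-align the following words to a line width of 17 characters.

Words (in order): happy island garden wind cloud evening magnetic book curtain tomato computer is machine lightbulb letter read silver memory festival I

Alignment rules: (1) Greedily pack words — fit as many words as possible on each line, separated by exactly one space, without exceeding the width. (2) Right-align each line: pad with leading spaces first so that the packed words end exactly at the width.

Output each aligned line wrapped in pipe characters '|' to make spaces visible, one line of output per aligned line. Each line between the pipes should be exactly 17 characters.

Answer: |     happy island|
|garden wind cloud|
| evening magnetic|
|     book curtain|
|  tomato computer|
|       is machine|
| lightbulb letter|
|      read silver|
|memory festival I|

Derivation:
Line 1: ['happy', 'island'] (min_width=12, slack=5)
Line 2: ['garden', 'wind', 'cloud'] (min_width=17, slack=0)
Line 3: ['evening', 'magnetic'] (min_width=16, slack=1)
Line 4: ['book', 'curtain'] (min_width=12, slack=5)
Line 5: ['tomato', 'computer'] (min_width=15, slack=2)
Line 6: ['is', 'machine'] (min_width=10, slack=7)
Line 7: ['lightbulb', 'letter'] (min_width=16, slack=1)
Line 8: ['read', 'silver'] (min_width=11, slack=6)
Line 9: ['memory', 'festival', 'I'] (min_width=17, slack=0)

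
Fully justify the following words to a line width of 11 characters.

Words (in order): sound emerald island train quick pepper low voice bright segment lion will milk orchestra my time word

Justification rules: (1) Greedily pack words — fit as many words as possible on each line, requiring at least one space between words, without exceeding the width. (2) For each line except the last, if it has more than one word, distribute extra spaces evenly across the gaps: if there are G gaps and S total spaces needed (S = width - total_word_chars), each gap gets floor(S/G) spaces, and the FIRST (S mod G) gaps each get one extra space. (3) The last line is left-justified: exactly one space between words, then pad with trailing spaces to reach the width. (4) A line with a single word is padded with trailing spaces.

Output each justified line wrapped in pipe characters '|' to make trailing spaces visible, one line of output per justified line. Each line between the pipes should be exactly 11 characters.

Line 1: ['sound'] (min_width=5, slack=6)
Line 2: ['emerald'] (min_width=7, slack=4)
Line 3: ['island'] (min_width=6, slack=5)
Line 4: ['train', 'quick'] (min_width=11, slack=0)
Line 5: ['pepper', 'low'] (min_width=10, slack=1)
Line 6: ['voice'] (min_width=5, slack=6)
Line 7: ['bright'] (min_width=6, slack=5)
Line 8: ['segment'] (min_width=7, slack=4)
Line 9: ['lion', 'will'] (min_width=9, slack=2)
Line 10: ['milk'] (min_width=4, slack=7)
Line 11: ['orchestra'] (min_width=9, slack=2)
Line 12: ['my', 'time'] (min_width=7, slack=4)
Line 13: ['word'] (min_width=4, slack=7)

Answer: |sound      |
|emerald    |
|island     |
|train quick|
|pepper  low|
|voice      |
|bright     |
|segment    |
|lion   will|
|milk       |
|orchestra  |
|my     time|
|word       |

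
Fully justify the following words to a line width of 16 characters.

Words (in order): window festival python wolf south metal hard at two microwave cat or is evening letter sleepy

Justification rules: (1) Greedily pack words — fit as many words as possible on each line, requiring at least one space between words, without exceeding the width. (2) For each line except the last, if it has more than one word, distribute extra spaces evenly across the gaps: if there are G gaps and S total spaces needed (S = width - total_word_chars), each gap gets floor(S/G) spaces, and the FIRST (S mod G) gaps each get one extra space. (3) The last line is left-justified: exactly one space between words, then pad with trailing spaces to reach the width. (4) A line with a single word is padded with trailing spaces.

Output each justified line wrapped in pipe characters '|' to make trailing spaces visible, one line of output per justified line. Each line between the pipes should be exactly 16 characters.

Answer: |window  festival|
|python      wolf|
|south metal hard|
|at two microwave|
|cat     or    is|
|evening   letter|
|sleepy          |

Derivation:
Line 1: ['window', 'festival'] (min_width=15, slack=1)
Line 2: ['python', 'wolf'] (min_width=11, slack=5)
Line 3: ['south', 'metal', 'hard'] (min_width=16, slack=0)
Line 4: ['at', 'two', 'microwave'] (min_width=16, slack=0)
Line 5: ['cat', 'or', 'is'] (min_width=9, slack=7)
Line 6: ['evening', 'letter'] (min_width=14, slack=2)
Line 7: ['sleepy'] (min_width=6, slack=10)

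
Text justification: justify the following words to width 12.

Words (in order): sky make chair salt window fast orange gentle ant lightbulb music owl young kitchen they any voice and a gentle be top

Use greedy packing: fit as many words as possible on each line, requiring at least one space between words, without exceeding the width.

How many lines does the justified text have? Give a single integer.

Line 1: ['sky', 'make'] (min_width=8, slack=4)
Line 2: ['chair', 'salt'] (min_width=10, slack=2)
Line 3: ['window', 'fast'] (min_width=11, slack=1)
Line 4: ['orange'] (min_width=6, slack=6)
Line 5: ['gentle', 'ant'] (min_width=10, slack=2)
Line 6: ['lightbulb'] (min_width=9, slack=3)
Line 7: ['music', 'owl'] (min_width=9, slack=3)
Line 8: ['young'] (min_width=5, slack=7)
Line 9: ['kitchen', 'they'] (min_width=12, slack=0)
Line 10: ['any', 'voice'] (min_width=9, slack=3)
Line 11: ['and', 'a', 'gentle'] (min_width=12, slack=0)
Line 12: ['be', 'top'] (min_width=6, slack=6)
Total lines: 12

Answer: 12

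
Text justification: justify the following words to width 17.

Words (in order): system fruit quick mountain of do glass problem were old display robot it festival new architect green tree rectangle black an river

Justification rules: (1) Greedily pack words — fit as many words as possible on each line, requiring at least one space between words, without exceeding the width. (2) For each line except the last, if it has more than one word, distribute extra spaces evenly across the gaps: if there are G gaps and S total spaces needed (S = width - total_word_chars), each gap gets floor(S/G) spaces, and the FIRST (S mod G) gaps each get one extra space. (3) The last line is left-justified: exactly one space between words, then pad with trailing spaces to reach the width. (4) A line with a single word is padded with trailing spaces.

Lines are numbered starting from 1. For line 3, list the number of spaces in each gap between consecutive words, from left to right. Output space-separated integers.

Line 1: ['system', 'fruit'] (min_width=12, slack=5)
Line 2: ['quick', 'mountain', 'of'] (min_width=17, slack=0)
Line 3: ['do', 'glass', 'problem'] (min_width=16, slack=1)
Line 4: ['were', 'old', 'display'] (min_width=16, slack=1)
Line 5: ['robot', 'it', 'festival'] (min_width=17, slack=0)
Line 6: ['new', 'architect'] (min_width=13, slack=4)
Line 7: ['green', 'tree'] (min_width=10, slack=7)
Line 8: ['rectangle', 'black'] (min_width=15, slack=2)
Line 9: ['an', 'river'] (min_width=8, slack=9)

Answer: 2 1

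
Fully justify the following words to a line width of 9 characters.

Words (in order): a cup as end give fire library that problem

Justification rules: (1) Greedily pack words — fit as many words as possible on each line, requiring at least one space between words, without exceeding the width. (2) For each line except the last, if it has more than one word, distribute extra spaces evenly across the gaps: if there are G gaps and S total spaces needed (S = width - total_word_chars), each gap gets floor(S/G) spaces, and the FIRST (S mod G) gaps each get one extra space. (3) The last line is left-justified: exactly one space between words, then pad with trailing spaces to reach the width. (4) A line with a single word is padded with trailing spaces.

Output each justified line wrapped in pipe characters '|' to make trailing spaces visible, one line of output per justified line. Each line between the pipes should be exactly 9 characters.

Answer: |a  cup as|
|end  give|
|fire     |
|library  |
|that     |
|problem  |

Derivation:
Line 1: ['a', 'cup', 'as'] (min_width=8, slack=1)
Line 2: ['end', 'give'] (min_width=8, slack=1)
Line 3: ['fire'] (min_width=4, slack=5)
Line 4: ['library'] (min_width=7, slack=2)
Line 5: ['that'] (min_width=4, slack=5)
Line 6: ['problem'] (min_width=7, slack=2)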